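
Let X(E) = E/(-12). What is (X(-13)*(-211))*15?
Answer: -13715/4 ≈ -3428.8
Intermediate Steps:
X(E) = -E/12 (X(E) = E*(-1/12) = -E/12)
(X(-13)*(-211))*15 = (-1/12*(-13)*(-211))*15 = ((13/12)*(-211))*15 = -2743/12*15 = -13715/4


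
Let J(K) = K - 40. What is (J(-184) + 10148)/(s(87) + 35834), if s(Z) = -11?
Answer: 3308/11941 ≈ 0.27703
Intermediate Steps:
J(K) = -40 + K
(J(-184) + 10148)/(s(87) + 35834) = ((-40 - 184) + 10148)/(-11 + 35834) = (-224 + 10148)/35823 = 9924*(1/35823) = 3308/11941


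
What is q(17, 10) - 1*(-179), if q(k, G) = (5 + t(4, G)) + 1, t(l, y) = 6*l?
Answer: 209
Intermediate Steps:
q(k, G) = 30 (q(k, G) = (5 + 6*4) + 1 = (5 + 24) + 1 = 29 + 1 = 30)
q(17, 10) - 1*(-179) = 30 - 1*(-179) = 30 + 179 = 209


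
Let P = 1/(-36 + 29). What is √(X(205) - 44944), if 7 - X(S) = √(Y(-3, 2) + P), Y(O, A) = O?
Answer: √(-2201913 - 7*I*√154)/7 ≈ 0.0041815 - 211.98*I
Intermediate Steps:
P = -⅐ (P = 1/(-7) = -⅐ ≈ -0.14286)
X(S) = 7 - I*√154/7 (X(S) = 7 - √(-3 - ⅐) = 7 - √(-22/7) = 7 - I*√154/7)
√(X(205) - 44944) = √((7 - I*√154/7) - 44944) = √(-44937 - I*√154/7)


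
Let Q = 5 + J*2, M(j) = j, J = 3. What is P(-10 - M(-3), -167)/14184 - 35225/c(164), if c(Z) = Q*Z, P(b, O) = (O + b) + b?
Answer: -124989481/6396984 ≈ -19.539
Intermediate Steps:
Q = 11 (Q = 5 + 3*2 = 5 + 6 = 11)
P(b, O) = O + 2*b
c(Z) = 11*Z
P(-10 - M(-3), -167)/14184 - 35225/c(164) = (-167 + 2*(-10 - 1*(-3)))/14184 - 35225/(11*164) = (-167 + 2*(-10 + 3))*(1/14184) - 35225/1804 = (-167 + 2*(-7))*(1/14184) - 35225*1/1804 = (-167 - 14)*(1/14184) - 35225/1804 = -181*1/14184 - 35225/1804 = -181/14184 - 35225/1804 = -124989481/6396984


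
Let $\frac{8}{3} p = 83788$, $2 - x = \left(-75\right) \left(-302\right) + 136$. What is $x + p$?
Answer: $\frac{17273}{2} \approx 8636.5$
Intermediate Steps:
$x = -22784$ ($x = 2 - \left(\left(-75\right) \left(-302\right) + 136\right) = 2 - \left(22650 + 136\right) = 2 - 22786 = -22784$)
$p = \frac{62841}{2}$ ($p = \frac{3}{8} \cdot 83788 = \frac{62841}{2} \approx 31421.0$)
$x + p = -22784 + \frac{62841}{2} = \frac{17273}{2}$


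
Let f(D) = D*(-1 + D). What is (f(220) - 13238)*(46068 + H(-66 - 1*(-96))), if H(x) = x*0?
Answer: 1609708056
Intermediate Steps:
H(x) = 0
(f(220) - 13238)*(46068 + H(-66 - 1*(-96))) = (220*(-1 + 220) - 13238)*(46068 + 0) = (220*219 - 13238)*46068 = (48180 - 13238)*46068 = 34942*46068 = 1609708056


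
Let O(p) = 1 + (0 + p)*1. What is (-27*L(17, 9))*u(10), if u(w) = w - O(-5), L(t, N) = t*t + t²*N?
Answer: -1092420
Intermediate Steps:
L(t, N) = t² + N*t²
O(p) = 1 + p (O(p) = 1 + p*1 = 1 + p)
u(w) = 4 + w (u(w) = w - (1 - 5) = w - 1*(-4) = w + 4 = 4 + w)
(-27*L(17, 9))*u(10) = (-27*17²*(1 + 9))*(4 + 10) = -7803*10*14 = -27*2890*14 = -78030*14 = -1092420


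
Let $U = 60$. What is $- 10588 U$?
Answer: $-635280$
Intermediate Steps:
$- 10588 U = \left(-10588\right) 60 = -635280$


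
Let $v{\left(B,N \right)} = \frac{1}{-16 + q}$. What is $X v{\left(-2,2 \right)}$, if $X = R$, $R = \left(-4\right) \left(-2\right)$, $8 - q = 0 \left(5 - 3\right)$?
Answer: $-1$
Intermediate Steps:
$q = 8$ ($q = 8 - 0 \left(5 - 3\right) = 8 - 0 \cdot 2 = 8 - 0 = 8 + 0 = 8$)
$v{\left(B,N \right)} = - \frac{1}{8}$ ($v{\left(B,N \right)} = \frac{1}{-16 + 8} = \frac{1}{-8} = - \frac{1}{8}$)
$R = 8$
$X = 8$
$X v{\left(-2,2 \right)} = 8 \left(- \frac{1}{8}\right) = -1$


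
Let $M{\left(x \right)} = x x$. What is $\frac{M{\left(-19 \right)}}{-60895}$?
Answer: $- \frac{19}{3205} \approx -0.0059282$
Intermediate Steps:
$M{\left(x \right)} = x^{2}$
$\frac{M{\left(-19 \right)}}{-60895} = \frac{\left(-19\right)^{2}}{-60895} = 361 \left(- \frac{1}{60895}\right) = - \frac{19}{3205}$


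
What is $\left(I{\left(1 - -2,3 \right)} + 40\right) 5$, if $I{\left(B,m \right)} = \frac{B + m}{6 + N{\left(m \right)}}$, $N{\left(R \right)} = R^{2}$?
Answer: $202$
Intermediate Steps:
$I{\left(B,m \right)} = \frac{B + m}{6 + m^{2}}$
$\left(I{\left(1 - -2,3 \right)} + 40\right) 5 = \left(\frac{\left(1 - -2\right) + 3}{6 + 3^{2}} + 40\right) 5 = \left(\frac{\left(1 + 2\right) + 3}{6 + 9} + 40\right) 5 = \left(\frac{3 + 3}{15} + 40\right) 5 = \left(\frac{1}{15} \cdot 6 + 40\right) 5 = \left(\frac{2}{5} + 40\right) 5 = \frac{202}{5} \cdot 5 = 202$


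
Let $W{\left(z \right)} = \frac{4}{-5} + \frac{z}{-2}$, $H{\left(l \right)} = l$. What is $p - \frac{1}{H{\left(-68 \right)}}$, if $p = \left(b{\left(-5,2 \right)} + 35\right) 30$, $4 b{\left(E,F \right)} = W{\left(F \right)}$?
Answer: $\frac{70483}{68} \approx 1036.5$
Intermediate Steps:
$W{\left(z \right)} = - \frac{4}{5} - \frac{z}{2}$ ($W{\left(z \right)} = 4 \left(- \frac{1}{5}\right) + z \left(- \frac{1}{2}\right) = - \frac{4}{5} - \frac{z}{2}$)
$b{\left(E,F \right)} = - \frac{1}{5} - \frac{F}{8}$ ($b{\left(E,F \right)} = \frac{- \frac{4}{5} - \frac{F}{2}}{4} = - \frac{1}{5} - \frac{F}{8}$)
$p = \frac{2073}{2}$ ($p = \left(\left(- \frac{1}{5} - \frac{1}{4}\right) + 35\right) 30 = \left(- \frac{9}{20} + 35\right) 30 = \frac{691}{20} \cdot 30 = \frac{2073}{2} \approx 1036.5$)
$p - \frac{1}{H{\left(-68 \right)}} = \frac{2073}{2} - \frac{1}{-68} = \frac{2073}{2} - - \frac{1}{68} = \frac{2073}{2} + \frac{1}{68} = \frac{70483}{68}$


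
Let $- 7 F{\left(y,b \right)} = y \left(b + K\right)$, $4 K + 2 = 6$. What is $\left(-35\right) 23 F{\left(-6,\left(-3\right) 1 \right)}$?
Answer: $1380$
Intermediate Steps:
$K = 1$ ($K = - \frac{1}{2} + \frac{1}{4} \cdot 6 = - \frac{1}{2} + \frac{3}{2} = 1$)
$F{\left(y,b \right)} = - \frac{y \left(1 + b\right)}{7}$ ($F{\left(y,b \right)} = - \frac{y \left(b + 1\right)}{7} = - \frac{y \left(1 + b\right)}{7}$)
$\left(-35\right) 23 F{\left(-6,\left(-3\right) 1 \right)} = \left(-35\right) 23 \left(\left(- \frac{1}{7}\right) \left(-6\right) \left(1 - 3\right)\right) = - 805 \left(\left(- \frac{1}{7}\right) \left(-6\right) \left(1 - 3\right)\right) = - 805 \left(\left(- \frac{1}{7}\right) \left(-6\right) \left(-2\right)\right) = \left(-805\right) \left(- \frac{12}{7}\right) = 1380$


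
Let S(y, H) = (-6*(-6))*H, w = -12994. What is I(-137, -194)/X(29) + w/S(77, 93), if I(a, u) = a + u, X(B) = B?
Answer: -742507/48546 ≈ -15.295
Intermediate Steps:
S(y, H) = 36*H
I(-137, -194)/X(29) + w/S(77, 93) = (-137 - 194)/29 - 12994/(36*93) = -331*1/29 - 12994/3348 = -331/29 - 12994*1/3348 = -331/29 - 6497/1674 = -742507/48546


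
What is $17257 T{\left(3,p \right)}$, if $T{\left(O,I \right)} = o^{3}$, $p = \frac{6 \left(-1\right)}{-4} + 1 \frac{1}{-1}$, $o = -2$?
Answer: $-138056$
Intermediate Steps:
$p = \frac{1}{2}$ ($p = \left(-6\right) \left(- \frac{1}{4}\right) + 1 \left(-1\right) = \frac{3}{2} - 1 = \frac{1}{2} \approx 0.5$)
$T{\left(O,I \right)} = -8$ ($T{\left(O,I \right)} = \left(-2\right)^{3} = -8$)
$17257 T{\left(3,p \right)} = 17257 \left(-8\right) = -138056$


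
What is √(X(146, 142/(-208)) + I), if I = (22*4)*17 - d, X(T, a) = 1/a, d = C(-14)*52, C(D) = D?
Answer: 10*√112038/71 ≈ 47.144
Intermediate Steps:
d = -728 (d = -14*52 = -728)
I = 2224 (I = (22*4)*17 - 1*(-728) = 88*17 + 728 = 1496 + 728 = 2224)
√(X(146, 142/(-208)) + I) = √(1/(142/(-208)) + 2224) = √(1/(142*(-1/208)) + 2224) = √(1/(-71/104) + 2224) = √(-104/71 + 2224) = √(157800/71) = 10*√112038/71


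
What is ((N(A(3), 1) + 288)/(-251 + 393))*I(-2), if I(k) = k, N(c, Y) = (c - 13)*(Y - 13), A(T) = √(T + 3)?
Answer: -444/71 + 12*√6/71 ≈ -5.8395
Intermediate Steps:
A(T) = √(3 + T)
N(c, Y) = (-13 + Y)*(-13 + c) (N(c, Y) = (-13 + c)*(-13 + Y) = (-13 + Y)*(-13 + c))
((N(A(3), 1) + 288)/(-251 + 393))*I(-2) = (((169 - 13*1 - 13*√(3 + 3) + 1*√(3 + 3)) + 288)/(-251 + 393))*(-2) = (((169 - 13 - 13*√6 + 1*√6) + 288)/142)*(-2) = (((169 - 13 - 13*√6 + √6) + 288)*(1/142))*(-2) = (((156 - 12*√6) + 288)*(1/142))*(-2) = ((444 - 12*√6)*(1/142))*(-2) = (222/71 - 6*√6/71)*(-2) = -444/71 + 12*√6/71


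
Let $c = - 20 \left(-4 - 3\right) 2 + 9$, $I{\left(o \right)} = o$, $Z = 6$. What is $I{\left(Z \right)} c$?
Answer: $1734$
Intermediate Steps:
$c = 289$ ($c = - 20 \left(\left(-7\right) 2\right) + 9 = \left(-20\right) \left(-14\right) + 9 = 280 + 9 = 289$)
$I{\left(Z \right)} c = 6 \cdot 289 = 1734$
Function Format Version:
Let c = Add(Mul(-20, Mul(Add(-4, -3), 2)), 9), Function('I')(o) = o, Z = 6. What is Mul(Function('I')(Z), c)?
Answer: 1734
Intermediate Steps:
c = 289 (c = Add(Mul(-20, Mul(-7, 2)), 9) = Add(Mul(-20, -14), 9) = Add(280, 9) = 289)
Mul(Function('I')(Z), c) = Mul(6, 289) = 1734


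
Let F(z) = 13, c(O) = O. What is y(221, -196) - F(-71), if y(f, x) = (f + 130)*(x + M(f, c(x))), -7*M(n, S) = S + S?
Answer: -49153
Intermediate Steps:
M(n, S) = -2*S/7 (M(n, S) = -(S + S)/7 = -2*S/7)
y(f, x) = 5*x*(130 + f)/7 (y(f, x) = (f + 130)*(x - 2*x/7) = (130 + f)*(5*x/7) = 5*x*(130 + f)/7)
y(221, -196) - F(-71) = (5/7)*(-196)*(130 + 221) - 1*13 = (5/7)*(-196)*351 - 13 = -49140 - 13 = -49153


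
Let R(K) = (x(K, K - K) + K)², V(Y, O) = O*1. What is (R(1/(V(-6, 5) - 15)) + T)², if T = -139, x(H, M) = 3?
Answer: 170537481/10000 ≈ 17054.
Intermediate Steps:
V(Y, O) = O
R(K) = (3 + K)²
(R(1/(V(-6, 5) - 15)) + T)² = ((3 + 1/(5 - 15))² - 139)² = ((3 + 1/(-10))² - 139)² = ((3 - ⅒)² - 139)² = ((29/10)² - 139)² = (841/100 - 139)² = (-13059/100)² = 170537481/10000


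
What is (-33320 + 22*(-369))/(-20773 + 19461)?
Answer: 20719/656 ≈ 31.584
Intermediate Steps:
(-33320 + 22*(-369))/(-20773 + 19461) = (-33320 - 8118)/(-1312) = -41438*(-1/1312) = 20719/656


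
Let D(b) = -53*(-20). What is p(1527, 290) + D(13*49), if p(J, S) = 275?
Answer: 1335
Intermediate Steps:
D(b) = 1060
p(1527, 290) + D(13*49) = 275 + 1060 = 1335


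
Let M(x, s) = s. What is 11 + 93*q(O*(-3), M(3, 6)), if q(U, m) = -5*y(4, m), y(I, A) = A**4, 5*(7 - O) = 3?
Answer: -602629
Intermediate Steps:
O = 32/5 (O = 7 - 1/5*3 = 7 - 3/5 = 32/5 ≈ 6.4000)
q(U, m) = -5*m**4
11 + 93*q(O*(-3), M(3, 6)) = 11 + 93*(-5*6**4) = 11 + 93*(-5*1296) = 11 + 93*(-6480) = 11 - 602640 = -602629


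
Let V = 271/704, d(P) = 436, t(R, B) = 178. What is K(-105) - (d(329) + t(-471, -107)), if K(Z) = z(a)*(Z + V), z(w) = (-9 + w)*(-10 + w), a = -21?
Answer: -34462913/352 ≈ -97906.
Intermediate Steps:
V = 271/704 (V = 271*(1/704) = 271/704 ≈ 0.38494)
z(w) = (-10 + w)*(-9 + w)
K(Z) = 126015/352 + 930*Z (K(Z) = (90 + (-21)**2 - 19*(-21))*(Z + 271/704) = (90 + 441 + 399)*(271/704 + Z) = 930*(271/704 + Z) = 126015/352 + 930*Z)
K(-105) - (d(329) + t(-471, -107)) = (126015/352 + 930*(-105)) - (436 + 178) = (126015/352 - 97650) - 1*614 = -34246785/352 - 614 = -34462913/352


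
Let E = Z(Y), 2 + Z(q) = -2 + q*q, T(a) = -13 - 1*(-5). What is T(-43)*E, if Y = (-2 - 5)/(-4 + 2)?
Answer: -66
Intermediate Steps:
T(a) = -8 (T(a) = -13 + 5 = -8)
Y = 7/2 (Y = -7/(-2) = -7*(-1/2) = 7/2 ≈ 3.5000)
Z(q) = -4 + q**2 (Z(q) = -2 + (-2 + q*q) = -2 + (-2 + q**2) = -4 + q**2)
E = 33/4 (E = -4 + (7/2)**2 = -4 + 49/4 = 33/4 ≈ 8.2500)
T(-43)*E = -8*33/4 = -66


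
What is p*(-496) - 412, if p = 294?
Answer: -146236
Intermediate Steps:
p*(-496) - 412 = 294*(-496) - 412 = -145824 - 412 = -146236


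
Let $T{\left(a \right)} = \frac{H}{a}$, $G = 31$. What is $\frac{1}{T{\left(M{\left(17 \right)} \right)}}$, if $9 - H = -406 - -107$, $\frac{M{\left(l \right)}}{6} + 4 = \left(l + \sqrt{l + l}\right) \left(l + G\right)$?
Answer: $\frac{174}{11} + \frac{72 \sqrt{34}}{77} \approx 21.271$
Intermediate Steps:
$M{\left(l \right)} = -24 + 6 \left(31 + l\right) \left(l + \sqrt{2} \sqrt{l}\right)$ ($M{\left(l \right)} = -24 + 6 \left(l + \sqrt{l + l}\right) \left(l + 31\right) = -24 + 6 \left(l + \sqrt{2 l}\right) \left(31 + l\right) = -24 + 6 \left(l + \sqrt{2} \sqrt{l}\right) \left(31 + l\right) = -24 + 6 \left(31 + l\right) \left(l + \sqrt{2} \sqrt{l}\right)$)
$H = 308$ ($H = 9 - \left(-406 - -107\right) = 9 - \left(-406 + 107\right) = 9 - -299 = 9 + 299 = 308$)
$T{\left(a \right)} = \frac{308}{a}$
$\frac{1}{T{\left(M{\left(17 \right)} \right)}} = \frac{1}{308 \frac{1}{-24 + 6 \cdot 17^{2} + 186 \cdot 17 + 6 \sqrt{2} \cdot 17^{\frac{3}{2}} + 186 \sqrt{2} \sqrt{17}}} = \frac{1}{308 \frac{1}{-24 + 6 \cdot 289 + 3162 + 6 \sqrt{2} \cdot 17 \sqrt{17} + 186 \sqrt{34}}} = \frac{1}{308 \frac{1}{-24 + 1734 + 3162 + 102 \sqrt{34} + 186 \sqrt{34}}} = \frac{1}{308 \frac{1}{4872 + 288 \sqrt{34}}} = \frac{174}{11} + \frac{72 \sqrt{34}}{77}$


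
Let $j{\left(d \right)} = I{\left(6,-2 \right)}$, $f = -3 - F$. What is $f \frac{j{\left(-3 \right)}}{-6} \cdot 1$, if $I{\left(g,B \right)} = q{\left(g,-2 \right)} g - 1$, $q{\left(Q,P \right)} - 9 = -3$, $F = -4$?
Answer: $- \frac{35}{6} \approx -5.8333$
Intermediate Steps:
$q{\left(Q,P \right)} = 6$ ($q{\left(Q,P \right)} = 9 - 3 = 6$)
$f = 1$ ($f = -3 - -4 = -3 + 4 = 1$)
$I{\left(g,B \right)} = -1 + 6 g$ ($I{\left(g,B \right)} = 6 g - 1 = -1 + 6 g$)
$j{\left(d \right)} = 35$ ($j{\left(d \right)} = -1 + 6 \cdot 6 = -1 + 36 = 35$)
$f \frac{j{\left(-3 \right)}}{-6} \cdot 1 = 1 \frac{35}{-6} \cdot 1 = 1 \cdot 35 \left(- \frac{1}{6}\right) 1 = 1 \left(- \frac{35}{6}\right) 1 = \left(- \frac{35}{6}\right) 1 = - \frac{35}{6}$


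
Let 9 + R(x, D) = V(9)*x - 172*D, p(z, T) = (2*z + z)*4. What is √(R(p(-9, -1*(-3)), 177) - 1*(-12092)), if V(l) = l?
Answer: I*√19333 ≈ 139.04*I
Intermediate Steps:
p(z, T) = 12*z (p(z, T) = (3*z)*4 = 12*z)
R(x, D) = -9 - 172*D + 9*x (R(x, D) = -9 + (9*x - 172*D) = -9 + (-172*D + 9*x) = -9 - 172*D + 9*x)
√(R(p(-9, -1*(-3)), 177) - 1*(-12092)) = √((-9 - 172*177 + 9*(12*(-9))) - 1*(-12092)) = √((-9 - 30444 + 9*(-108)) + 12092) = √((-9 - 30444 - 972) + 12092) = √(-31425 + 12092) = √(-19333) = I*√19333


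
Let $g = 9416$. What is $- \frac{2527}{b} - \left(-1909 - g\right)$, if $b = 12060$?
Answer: $\frac{136576973}{12060} \approx 11325.0$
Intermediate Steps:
$- \frac{2527}{b} - \left(-1909 - g\right) = - \frac{2527}{12060} - \left(-1909 - 9416\right) = \left(-2527\right) \frac{1}{12060} - \left(-1909 - 9416\right) = - \frac{2527}{12060} - -11325 = - \frac{2527}{12060} + 11325 = \frac{136576973}{12060}$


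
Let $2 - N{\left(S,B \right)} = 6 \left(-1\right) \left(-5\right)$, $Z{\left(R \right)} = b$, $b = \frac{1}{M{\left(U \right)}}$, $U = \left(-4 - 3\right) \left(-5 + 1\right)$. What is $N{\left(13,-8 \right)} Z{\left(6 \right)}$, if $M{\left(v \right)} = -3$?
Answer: $\frac{28}{3} \approx 9.3333$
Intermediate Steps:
$U = 28$ ($U = \left(-7\right) \left(-4\right) = 28$)
$b = - \frac{1}{3}$ ($b = \frac{1}{-3} = - \frac{1}{3} \approx -0.33333$)
$Z{\left(R \right)} = - \frac{1}{3}$
$N{\left(S,B \right)} = -28$ ($N{\left(S,B \right)} = 2 - 6 \left(-1\right) \left(-5\right) = 2 - \left(-6\right) \left(-5\right) = 2 - 30 = -28$)
$N{\left(13,-8 \right)} Z{\left(6 \right)} = \left(-28\right) \left(- \frac{1}{3}\right) = \frac{28}{3}$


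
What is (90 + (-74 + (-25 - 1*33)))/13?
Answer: -42/13 ≈ -3.2308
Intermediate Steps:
(90 + (-74 + (-25 - 1*33)))/13 = (90 + (-74 + (-25 - 33)))/13 = (90 + (-74 - 58))/13 = (90 - 132)/13 = (1/13)*(-42) = -42/13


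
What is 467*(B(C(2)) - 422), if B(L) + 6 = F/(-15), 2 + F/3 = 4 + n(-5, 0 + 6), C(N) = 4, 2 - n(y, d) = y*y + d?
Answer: -986771/5 ≈ -1.9735e+5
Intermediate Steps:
n(y, d) = 2 - d - y**2 (n(y, d) = 2 - (y*y + d) = 2 - (y**2 + d) = 2 - (d + y**2) = 2 + (-d - y**2) = 2 - d - y**2)
F = -81 (F = -6 + 3*(4 + (2 - (0 + 6) - 1*(-5)**2)) = -6 + 3*(4 + (2 - 1*6 - 1*25)) = -6 + 3*(4 + (2 - 6 - 25)) = -6 + 3*(4 - 29) = -6 + 3*(-25) = -6 - 75 = -81)
B(L) = -3/5 (B(L) = -6 - 81/(-15) = -6 - 81*(-1/15) = -6 + 27/5 = -3/5)
467*(B(C(2)) - 422) = 467*(-3/5 - 422) = 467*(-2113/5) = -986771/5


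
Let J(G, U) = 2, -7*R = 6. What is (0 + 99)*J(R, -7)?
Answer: 198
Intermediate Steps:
R = -6/7 (R = -1/7*6 = -6/7 ≈ -0.85714)
(0 + 99)*J(R, -7) = (0 + 99)*2 = 99*2 = 198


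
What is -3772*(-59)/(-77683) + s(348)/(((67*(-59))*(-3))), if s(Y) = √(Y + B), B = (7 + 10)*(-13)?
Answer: -222548/77683 + √127/11859 ≈ -2.8639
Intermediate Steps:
B = -221 (B = 17*(-13) = -221)
s(Y) = √(-221 + Y) (s(Y) = √(Y - 221) = √(-221 + Y))
-3772*(-59)/(-77683) + s(348)/(((67*(-59))*(-3))) = -3772*(-59)/(-77683) + √(-221 + 348)/(((67*(-59))*(-3))) = 222548*(-1/77683) + √127/((-3953*(-3))) = -222548/77683 + √127/11859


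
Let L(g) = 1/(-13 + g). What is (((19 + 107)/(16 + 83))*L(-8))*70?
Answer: -140/33 ≈ -4.2424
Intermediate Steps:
(((19 + 107)/(16 + 83))*L(-8))*70 = (((19 + 107)/(16 + 83))/(-13 - 8))*70 = ((126/99)/(-21))*70 = ((126*(1/99))*(-1/21))*70 = ((14/11)*(-1/21))*70 = -2/33*70 = -140/33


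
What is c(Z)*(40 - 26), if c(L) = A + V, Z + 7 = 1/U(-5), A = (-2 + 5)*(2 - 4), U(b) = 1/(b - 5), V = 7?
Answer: 14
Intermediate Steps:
U(b) = 1/(-5 + b)
A = -6 (A = 3*(-2) = -6)
Z = -17 (Z = -7 + 1/(1/(-5 - 5)) = -7 + 1/(1/(-10)) = -7 + 1/(-1/10) = -7 - 10 = -17)
c(L) = 1 (c(L) = -6 + 7 = 1)
c(Z)*(40 - 26) = 1*(40 - 26) = 1*14 = 14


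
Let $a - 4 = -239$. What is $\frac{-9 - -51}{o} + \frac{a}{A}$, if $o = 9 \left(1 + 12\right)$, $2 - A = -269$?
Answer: $- \frac{5371}{10569} \approx -0.50818$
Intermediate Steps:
$a = -235$ ($a = 4 - 239 = -235$)
$A = 271$ ($A = 2 - -269 = 2 + 269 = 271$)
$o = 117$ ($o = 9 \cdot 13 = 117$)
$\frac{-9 - -51}{o} + \frac{a}{A} = \frac{-9 - -51}{117} - \frac{235}{271} = \left(-9 + 51\right) \frac{1}{117} - \frac{235}{271} = 42 \cdot \frac{1}{117} - \frac{235}{271} = \frac{14}{39} - \frac{235}{271} = - \frac{5371}{10569}$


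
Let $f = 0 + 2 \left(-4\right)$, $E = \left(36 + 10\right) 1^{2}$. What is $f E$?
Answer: $-368$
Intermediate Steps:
$E = 46$ ($E = 46 \cdot 1 = 46$)
$f = -8$ ($f = 0 - 8 = -8$)
$f E = \left(-8\right) 46 = -368$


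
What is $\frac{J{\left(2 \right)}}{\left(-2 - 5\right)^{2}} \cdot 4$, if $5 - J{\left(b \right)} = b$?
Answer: $\frac{12}{49} \approx 0.2449$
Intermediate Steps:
$J{\left(b \right)} = 5 - b$
$\frac{J{\left(2 \right)}}{\left(-2 - 5\right)^{2}} \cdot 4 = \frac{5 - 2}{\left(-2 - 5\right)^{2}} \cdot 4 = \frac{5 - 2}{\left(-7\right)^{2}} \cdot 4 = \frac{1}{49} \cdot 3 \cdot 4 = \frac{3}{49} \cdot 4 = \frac{12}{49}$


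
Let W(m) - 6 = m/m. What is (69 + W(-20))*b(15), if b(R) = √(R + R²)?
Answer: 304*√15 ≈ 1177.4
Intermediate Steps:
W(m) = 7 (W(m) = 6 + m/m = 6 + 1 = 7)
(69 + W(-20))*b(15) = (69 + 7)*√(15*(1 + 15)) = 76*√(15*16) = 76*√240 = 76*(4*√15) = 304*√15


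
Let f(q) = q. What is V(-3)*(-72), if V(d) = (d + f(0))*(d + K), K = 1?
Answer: -432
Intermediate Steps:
V(d) = d*(1 + d) (V(d) = (d + 0)*(d + 1) = d*(1 + d))
V(-3)*(-72) = -3*(1 - 3)*(-72) = -3*(-2)*(-72) = 6*(-72) = -432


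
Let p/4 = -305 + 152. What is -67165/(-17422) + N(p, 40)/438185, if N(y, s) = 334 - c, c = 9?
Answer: 189911985/49251994 ≈ 3.8559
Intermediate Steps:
p = -612 (p = 4*(-305 + 152) = 4*(-153) = -612)
N(y, s) = 325 (N(y, s) = 334 - 1*9 = 334 - 9 = 325)
-67165/(-17422) + N(p, 40)/438185 = -67165/(-17422) + 325/438185 = -67165*(-1/17422) + 325*(1/438185) = 67165/17422 + 65/87637 = 189911985/49251994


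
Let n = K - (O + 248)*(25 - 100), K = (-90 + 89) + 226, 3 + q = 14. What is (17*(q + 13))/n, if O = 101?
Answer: 17/1100 ≈ 0.015455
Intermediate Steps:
q = 11 (q = -3 + 14 = 11)
K = 225 (K = -1 + 226 = 225)
n = 26400 (n = 225 - (101 + 248)*(25 - 100) = 225 - 349*(-75) = 225 - 1*(-26175) = 225 + 26175 = 26400)
(17*(q + 13))/n = (17*(11 + 13))/26400 = (17*24)*(1/26400) = 408*(1/26400) = 17/1100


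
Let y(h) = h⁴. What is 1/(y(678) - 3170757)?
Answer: 1/211306209099 ≈ 4.7325e-12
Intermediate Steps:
1/(y(678) - 3170757) = 1/(678⁴ - 3170757) = 1/(211309379856 - 3170757) = 1/211306209099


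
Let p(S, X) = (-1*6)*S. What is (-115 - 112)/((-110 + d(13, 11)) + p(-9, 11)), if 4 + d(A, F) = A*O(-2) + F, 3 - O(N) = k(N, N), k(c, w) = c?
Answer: -227/16 ≈ -14.188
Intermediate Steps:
p(S, X) = -6*S
O(N) = 3 - N
d(A, F) = -4 + F + 5*A (d(A, F) = -4 + (A*(3 - 1*(-2)) + F) = -4 + (A*(3 + 2) + F) = -4 + (A*5 + F) = -4 + (5*A + F) = -4 + (F + 5*A) = -4 + F + 5*A)
(-115 - 112)/((-110 + d(13, 11)) + p(-9, 11)) = (-115 - 112)/((-110 + (-4 + 11 + 5*13)) - 6*(-9)) = -227/((-110 + (-4 + 11 + 65)) + 54) = -227/((-110 + 72) + 54) = -227/(-38 + 54) = -227/16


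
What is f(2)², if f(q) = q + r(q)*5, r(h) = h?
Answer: 144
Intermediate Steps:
f(q) = 6*q (f(q) = q + q*5 = q + 5*q = 6*q)
f(2)² = (6*2)² = 12² = 144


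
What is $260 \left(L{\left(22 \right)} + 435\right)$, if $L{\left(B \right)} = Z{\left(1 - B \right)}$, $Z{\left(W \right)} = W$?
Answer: $107640$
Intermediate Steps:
$L{\left(B \right)} = 1 - B$
$260 \left(L{\left(22 \right)} + 435\right) = 260 \left(\left(1 - 22\right) + 435\right) = 260 \left(-21 + 435\right) = 260 \cdot 414 = 107640$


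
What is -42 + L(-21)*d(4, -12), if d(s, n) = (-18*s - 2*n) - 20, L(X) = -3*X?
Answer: -4326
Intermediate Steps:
d(s, n) = -20 - 18*s - 2*n
-42 + L(-21)*d(4, -12) = -42 + (-3*(-21))*(-20 - 18*4 - 2*(-12)) = -42 + 63*(-20 - 72 + 24) = -42 + 63*(-68) = -42 - 4284 = -4326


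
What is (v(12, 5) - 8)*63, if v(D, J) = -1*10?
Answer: -1134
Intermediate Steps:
v(D, J) = -10
(v(12, 5) - 8)*63 = (-10 - 8)*63 = -18*63 = -1134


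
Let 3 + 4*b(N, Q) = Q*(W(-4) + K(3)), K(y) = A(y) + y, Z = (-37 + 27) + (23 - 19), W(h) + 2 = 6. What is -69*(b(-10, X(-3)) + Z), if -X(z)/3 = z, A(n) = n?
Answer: -4347/4 ≈ -1086.8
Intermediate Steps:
W(h) = 4 (W(h) = -2 + 6 = 4)
Z = -6 (Z = -10 + 4 = -6)
X(z) = -3*z
K(y) = 2*y (K(y) = y + y = 2*y)
b(N, Q) = -¾ + 5*Q/2 (b(N, Q) = -¾ + (Q*(4 + 2*3))/4 = -¾ + (Q*(4 + 6))/4 = -¾ + (Q*10)/4 = -¾ + (10*Q)/4 = -¾ + 5*Q/2)
-69*(b(-10, X(-3)) + Z) = -69*((-¾ + 5*(-3*(-3))/2) - 6) = -69*((-¾ + (5/2)*9) - 6) = -69*((-¾ + 45/2) - 6) = -69*(87/4 - 6) = -69*63/4 = -4347/4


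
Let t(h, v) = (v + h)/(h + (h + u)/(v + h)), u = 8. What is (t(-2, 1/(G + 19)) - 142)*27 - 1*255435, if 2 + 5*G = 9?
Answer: -8902941051/34340 ≈ -2.5926e+5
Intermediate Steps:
G = 7/5 (G = -⅖ + (⅕)*9 = -⅖ + 9/5 = 7/5 ≈ 1.4000)
t(h, v) = (h + v)/(h + (8 + h)/(h + v)) (t(h, v) = (v + h)/(h + (h + 8)/(v + h)) = (h + v)/(h + (8 + h)/(h + v)))
(t(-2, 1/(G + 19)) - 142)*27 - 1*255435 = ((-2 + 1/(7/5 + 19))²/(8 - 2 + (-2)² - 2/(7/5 + 19)) - 142)*27 - 1*255435 = ((-2 + 1/(102/5))²/(8 - 2 + 4 - 2/102/5) - 142)*27 - 255435 = ((-2 + 5/102)²/(8 - 2 + 4 - 2*5/102) - 142)*27 - 255435 = ((-199/102)²/(8 - 2 + 4 - 5/51) - 142)*27 - 255435 = (39601/(10404*(505/51)) - 142)*27 - 255435 = ((39601/10404)*(51/505) - 142)*27 - 255435 = (39601/103020 - 142)*27 - 255435 = -14589239/103020*27 - 255435 = -131303151/34340 - 255435 = -8902941051/34340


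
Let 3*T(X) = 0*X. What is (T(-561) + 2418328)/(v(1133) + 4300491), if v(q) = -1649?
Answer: 1209164/2149421 ≈ 0.56255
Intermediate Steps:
T(X) = 0 (T(X) = (0*X)/3 = (⅓)*0 = 0)
(T(-561) + 2418328)/(v(1133) + 4300491) = (0 + 2418328)/(-1649 + 4300491) = 2418328/4298842 = 2418328*(1/4298842) = 1209164/2149421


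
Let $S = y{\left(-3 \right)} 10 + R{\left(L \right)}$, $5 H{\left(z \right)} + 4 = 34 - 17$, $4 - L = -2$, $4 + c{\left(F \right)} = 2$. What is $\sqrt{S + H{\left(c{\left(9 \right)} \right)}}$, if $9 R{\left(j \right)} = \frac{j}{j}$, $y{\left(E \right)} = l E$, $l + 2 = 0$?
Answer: $\frac{\sqrt{14110}}{15} \approx 7.919$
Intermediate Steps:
$l = -2$ ($l = -2 + 0 = -2$)
$c{\left(F \right)} = -2$ ($c{\left(F \right)} = -4 + 2 = -2$)
$L = 6$ ($L = 4 - -2 = 4 + 2 = 6$)
$H{\left(z \right)} = \frac{13}{5}$ ($H{\left(z \right)} = - \frac{4}{5} + \frac{34 - 17}{5} = - \frac{4}{5} + \frac{1}{5} \cdot 17 = - \frac{4}{5} + \frac{17}{5} = \frac{13}{5}$)
$y{\left(E \right)} = - 2 E$
$R{\left(j \right)} = \frac{1}{9}$ ($R{\left(j \right)} = \frac{j \frac{1}{j}}{9} = \frac{1}{9} \cdot 1 = \frac{1}{9}$)
$S = \frac{541}{9}$ ($S = \left(-2\right) \left(-3\right) 10 + \frac{1}{9} = 6 \cdot 10 + \frac{1}{9} = 60 + \frac{1}{9} = \frac{541}{9} \approx 60.111$)
$\sqrt{S + H{\left(c{\left(9 \right)} \right)}} = \sqrt{\frac{541}{9} + \frac{13}{5}} = \sqrt{\frac{2822}{45}} = \frac{\sqrt{14110}}{15}$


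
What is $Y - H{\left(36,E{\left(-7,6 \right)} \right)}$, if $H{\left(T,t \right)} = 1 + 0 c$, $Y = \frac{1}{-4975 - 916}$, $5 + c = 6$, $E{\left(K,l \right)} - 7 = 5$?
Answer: $- \frac{5892}{5891} \approx -1.0002$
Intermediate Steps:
$E{\left(K,l \right)} = 12$ ($E{\left(K,l \right)} = 7 + 5 = 12$)
$c = 1$ ($c = -5 + 6 = 1$)
$Y = - \frac{1}{5891}$ ($Y = \frac{1}{-5891} = - \frac{1}{5891} \approx -0.00016975$)
$H{\left(T,t \right)} = 1$ ($H{\left(T,t \right)} = 1 + 0 \cdot 1 = 1 + 0 = 1$)
$Y - H{\left(36,E{\left(-7,6 \right)} \right)} = - \frac{1}{5891} - 1 = - \frac{5892}{5891}$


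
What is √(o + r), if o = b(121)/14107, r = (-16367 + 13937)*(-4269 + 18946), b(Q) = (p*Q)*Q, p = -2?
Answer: 2*I*√1774405743121391/14107 ≈ 5972.0*I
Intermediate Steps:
b(Q) = -2*Q² (b(Q) = (-2*Q)*Q = -2*Q²)
r = -35665110 (r = -2430*14677 = -35665110)
o = -29282/14107 (o = -2*121²/14107 = -2*14641*(1/14107) = -29282*1/14107 = -29282/14107 ≈ -2.0757)
√(o + r) = √(-29282/14107 - 35665110) = √(-503127736052/14107) = 2*I*√1774405743121391/14107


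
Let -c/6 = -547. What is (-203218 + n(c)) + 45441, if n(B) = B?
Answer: -154495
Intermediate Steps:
c = 3282 (c = -6*(-547) = 3282)
(-203218 + n(c)) + 45441 = (-203218 + 3282) + 45441 = -199936 + 45441 = -154495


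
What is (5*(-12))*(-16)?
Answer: 960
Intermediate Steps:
(5*(-12))*(-16) = -60*(-16) = 960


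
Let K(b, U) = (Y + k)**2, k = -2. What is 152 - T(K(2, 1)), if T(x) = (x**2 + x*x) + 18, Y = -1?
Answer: -28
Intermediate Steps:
K(b, U) = 9 (K(b, U) = (-1 - 2)**2 = (-3)**2 = 9)
T(x) = 18 + 2*x**2 (T(x) = (x**2 + x**2) + 18 = 2*x**2 + 18 = 18 + 2*x**2)
152 - T(K(2, 1)) = 152 - (18 + 2*9**2) = 152 - (18 + 2*81) = 152 - (18 + 162) = 152 - 1*180 = 152 - 180 = -28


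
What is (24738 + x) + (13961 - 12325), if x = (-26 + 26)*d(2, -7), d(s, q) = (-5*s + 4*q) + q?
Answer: 26374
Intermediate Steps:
d(s, q) = -5*s + 5*q
x = 0 (x = (-26 + 26)*(-5*2 + 5*(-7)) = 0*(-10 - 35) = 0*(-45) = 0)
(24738 + x) + (13961 - 12325) = (24738 + 0) + (13961 - 12325) = 24738 + 1636 = 26374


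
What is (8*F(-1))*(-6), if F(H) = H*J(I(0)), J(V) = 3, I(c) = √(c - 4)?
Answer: 144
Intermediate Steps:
I(c) = √(-4 + c)
F(H) = 3*H (F(H) = H*3 = 3*H)
(8*F(-1))*(-6) = (8*(3*(-1)))*(-6) = (8*(-3))*(-6) = -24*(-6) = 144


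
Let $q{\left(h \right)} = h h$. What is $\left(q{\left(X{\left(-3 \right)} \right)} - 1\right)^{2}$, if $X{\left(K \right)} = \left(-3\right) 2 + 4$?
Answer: $9$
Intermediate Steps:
$X{\left(K \right)} = -2$ ($X{\left(K \right)} = -6 + 4 = -2$)
$q{\left(h \right)} = h^{2}$
$\left(q{\left(X{\left(-3 \right)} \right)} - 1\right)^{2} = \left(\left(-2\right)^{2} - 1\right)^{2} = \left(4 - 1\right)^{2} = 3^{2} = 9$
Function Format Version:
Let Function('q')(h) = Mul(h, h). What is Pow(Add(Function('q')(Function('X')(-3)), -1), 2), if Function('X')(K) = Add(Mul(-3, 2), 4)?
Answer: 9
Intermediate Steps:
Function('X')(K) = -2 (Function('X')(K) = Add(-6, 4) = -2)
Function('q')(h) = Pow(h, 2)
Pow(Add(Function('q')(Function('X')(-3)), -1), 2) = Pow(Add(Pow(-2, 2), -1), 2) = Pow(Add(4, -1), 2) = Pow(3, 2) = 9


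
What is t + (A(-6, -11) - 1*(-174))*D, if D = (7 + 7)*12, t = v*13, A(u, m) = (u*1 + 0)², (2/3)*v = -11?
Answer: 70131/2 ≈ 35066.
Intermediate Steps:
v = -33/2 (v = (3/2)*(-11) = -33/2 ≈ -16.500)
A(u, m) = u² (A(u, m) = (u + 0)² = u²)
t = -429/2 (t = -33/2*13 = -429/2 ≈ -214.50)
D = 168 (D = 14*12 = 168)
t + (A(-6, -11) - 1*(-174))*D = -429/2 + ((-6)² - 1*(-174))*168 = -429/2 + (36 + 174)*168 = -429/2 + 210*168 = -429/2 + 35280 = 70131/2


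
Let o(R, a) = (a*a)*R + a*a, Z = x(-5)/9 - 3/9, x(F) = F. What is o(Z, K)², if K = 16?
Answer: 65536/81 ≈ 809.09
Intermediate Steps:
Z = -8/9 (Z = -5/9 - 3/9 = -5*⅑ - 3*⅑ = -5/9 - ⅓ = -8/9 ≈ -0.88889)
o(R, a) = a² + R*a² (o(R, a) = a²*R + a² = R*a² + a² = a² + R*a²)
o(Z, K)² = (16²*(1 - 8/9))² = (256*(⅑))² = (256/9)² = 65536/81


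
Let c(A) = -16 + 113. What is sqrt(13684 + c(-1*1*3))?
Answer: sqrt(13781) ≈ 117.39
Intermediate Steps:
c(A) = 97
sqrt(13684 + c(-1*1*3)) = sqrt(13684 + 97) = sqrt(13781)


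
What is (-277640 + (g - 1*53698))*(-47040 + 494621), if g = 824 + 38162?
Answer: -130851200512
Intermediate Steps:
g = 38986
(-277640 + (g - 1*53698))*(-47040 + 494621) = (-277640 + (38986 - 1*53698))*(-47040 + 494621) = (-277640 + (38986 - 53698))*447581 = (-277640 - 14712)*447581 = -292352*447581 = -130851200512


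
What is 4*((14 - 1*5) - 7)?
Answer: 8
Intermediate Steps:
4*((14 - 1*5) - 7) = 4*((14 - 5) - 7) = 4*(9 - 7) = 4*2 = 8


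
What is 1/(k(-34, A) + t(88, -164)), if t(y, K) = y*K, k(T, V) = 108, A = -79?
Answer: -1/14324 ≈ -6.9813e-5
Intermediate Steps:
t(y, K) = K*y
1/(k(-34, A) + t(88, -164)) = 1/(108 - 164*88) = 1/(108 - 14432) = 1/(-14324) = -1/14324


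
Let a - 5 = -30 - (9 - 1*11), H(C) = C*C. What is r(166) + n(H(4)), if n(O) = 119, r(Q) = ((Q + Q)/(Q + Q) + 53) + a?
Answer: 150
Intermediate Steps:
H(C) = C²
a = -23 (a = 5 + (-30 - (9 - 1*11)) = 5 + (-30 - (9 - 11)) = 5 + (-30 - 1*(-2)) = 5 + (-30 + 2) = 5 - 28 = -23)
r(Q) = 31 (r(Q) = ((Q + Q)/(Q + Q) + 53) - 23 = ((2*Q)/((2*Q)) + 53) - 23 = ((2*Q)*(1/(2*Q)) + 53) - 23 = (1 + 53) - 23 = 54 - 23 = 31)
r(166) + n(H(4)) = 31 + 119 = 150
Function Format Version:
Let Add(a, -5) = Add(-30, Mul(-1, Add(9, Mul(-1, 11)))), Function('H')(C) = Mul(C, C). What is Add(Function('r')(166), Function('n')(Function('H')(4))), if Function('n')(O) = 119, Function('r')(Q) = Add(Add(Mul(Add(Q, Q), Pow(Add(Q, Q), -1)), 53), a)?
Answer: 150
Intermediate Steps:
Function('H')(C) = Pow(C, 2)
a = -23 (a = Add(5, Add(-30, Mul(-1, Add(9, Mul(-1, 11))))) = Add(5, Add(-30, Mul(-1, Add(9, -11)))) = Add(5, Add(-30, Mul(-1, -2))) = Add(5, Add(-30, 2)) = Add(5, -28) = -23)
Function('r')(Q) = 31 (Function('r')(Q) = Add(Add(Mul(Add(Q, Q), Pow(Add(Q, Q), -1)), 53), -23) = Add(Add(Mul(Mul(2, Q), Pow(Mul(2, Q), -1)), 53), -23) = Add(Add(Mul(Mul(2, Q), Mul(Rational(1, 2), Pow(Q, -1))), 53), -23) = Add(Add(1, 53), -23) = Add(54, -23) = 31)
Add(Function('r')(166), Function('n')(Function('H')(4))) = Add(31, 119) = 150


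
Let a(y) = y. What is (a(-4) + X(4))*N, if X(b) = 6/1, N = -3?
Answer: -6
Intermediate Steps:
X(b) = 6 (X(b) = 6*1 = 6)
(a(-4) + X(4))*N = (-4 + 6)*(-3) = 2*(-3) = -6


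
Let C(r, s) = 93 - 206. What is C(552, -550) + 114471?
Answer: 114358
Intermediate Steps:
C(r, s) = -113
C(552, -550) + 114471 = -113 + 114471 = 114358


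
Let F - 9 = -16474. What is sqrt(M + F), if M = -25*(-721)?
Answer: 2*sqrt(390) ≈ 39.497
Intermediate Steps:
F = -16465 (F = 9 - 16474 = -16465)
M = 18025
sqrt(M + F) = sqrt(18025 - 16465) = sqrt(1560) = 2*sqrt(390)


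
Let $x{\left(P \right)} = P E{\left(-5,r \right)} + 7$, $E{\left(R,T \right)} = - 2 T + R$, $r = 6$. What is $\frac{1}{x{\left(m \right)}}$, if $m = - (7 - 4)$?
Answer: $\frac{1}{58} \approx 0.017241$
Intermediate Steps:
$E{\left(R,T \right)} = R - 2 T$
$m = -3$ ($m = \left(-1\right) 3 = -3$)
$x{\left(P \right)} = 7 - 17 P$ ($x{\left(P \right)} = P \left(-5 - 12\right) + 7 = P \left(-17\right) + 7 = - 17 P + 7 = 7 - 17 P$)
$\frac{1}{x{\left(m \right)}} = \frac{1}{7 - -51} = \frac{1}{7 + 51} = \frac{1}{58}$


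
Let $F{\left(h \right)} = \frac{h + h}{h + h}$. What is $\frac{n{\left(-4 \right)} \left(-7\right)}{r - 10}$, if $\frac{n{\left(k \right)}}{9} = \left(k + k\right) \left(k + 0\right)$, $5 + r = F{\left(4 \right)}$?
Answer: $144$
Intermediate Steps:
$F{\left(h \right)} = 1$ ($F{\left(h \right)} = \frac{2 h}{2 h} = 2 h \frac{1}{2 h} = 1$)
$r = -4$ ($r = -5 + 1 = -4$)
$n{\left(k \right)} = 18 k^{2}$ ($n{\left(k \right)} = 9 \left(k + k\right) \left(k + 0\right) = 9 \cdot 2 k k = 9 \cdot 2 k^{2} = 18 k^{2}$)
$\frac{n{\left(-4 \right)} \left(-7\right)}{r - 10} = \frac{18 \left(-4\right)^{2} \left(-7\right)}{-4 - 10} = \frac{18 \cdot 16 \left(-7\right)}{-14} = 288 \left(-7\right) \left(- \frac{1}{14}\right) = \left(-2016\right) \left(- \frac{1}{14}\right) = 144$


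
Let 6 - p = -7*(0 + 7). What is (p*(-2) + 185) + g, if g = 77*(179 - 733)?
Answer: -42583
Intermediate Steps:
p = 55 (p = 6 - (-7)*(0 + 7) = 6 - (-7)*7 = 6 - 1*(-49) = 6 + 49 = 55)
g = -42658 (g = 77*(-554) = -42658)
(p*(-2) + 185) + g = (55*(-2) + 185) - 42658 = (-110 + 185) - 42658 = 75 - 42658 = -42583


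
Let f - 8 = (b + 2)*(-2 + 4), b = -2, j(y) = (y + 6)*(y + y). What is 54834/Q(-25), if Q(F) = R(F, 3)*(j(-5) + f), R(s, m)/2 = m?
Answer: -9139/2 ≈ -4569.5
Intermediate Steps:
j(y) = 2*y*(6 + y) (j(y) = (6 + y)*(2*y) = 2*y*(6 + y))
R(s, m) = 2*m
f = 8 (f = 8 + (-2 + 2)*(-2 + 4) = 8 + 0*2 = 8 + 0 = 8)
Q(F) = -12 (Q(F) = (2*3)*(2*(-5)*(6 - 5) + 8) = 6*(2*(-5)*1 + 8) = 6*(-10 + 8) = 6*(-2) = -12)
54834/Q(-25) = 54834/(-12) = 54834*(-1/12) = -9139/2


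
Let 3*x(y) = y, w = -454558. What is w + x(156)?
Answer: -454506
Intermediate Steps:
x(y) = y/3
w + x(156) = -454558 + (1/3)*156 = -454558 + 52 = -454506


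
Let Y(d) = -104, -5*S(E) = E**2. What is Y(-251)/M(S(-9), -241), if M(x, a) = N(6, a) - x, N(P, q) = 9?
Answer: -260/63 ≈ -4.1270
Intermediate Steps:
S(E) = -E**2/5
M(x, a) = 9 - x
Y(-251)/M(S(-9), -241) = -104/(9 - (-1)*(-9)**2/5) = -104/(9 - (-1)*81/5) = -104/(9 - 1*(-81/5)) = -104/(9 + 81/5) = -104/126/5 = -104*5/126 = -260/63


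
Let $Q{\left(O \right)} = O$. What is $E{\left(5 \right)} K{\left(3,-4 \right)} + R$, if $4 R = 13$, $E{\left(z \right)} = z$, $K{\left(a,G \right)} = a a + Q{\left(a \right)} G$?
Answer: $- \frac{47}{4} \approx -11.75$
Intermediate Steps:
$K{\left(a,G \right)} = a^{2} + G a$ ($K{\left(a,G \right)} = a a + a G = a^{2} + G a$)
$R = \frac{13}{4}$ ($R = \frac{1}{4} \cdot 13 = \frac{13}{4} \approx 3.25$)
$E{\left(5 \right)} K{\left(3,-4 \right)} + R = 5 \cdot 3 \left(-4 + 3\right) + \frac{13}{4} = 5 \cdot 3 \left(-1\right) + \frac{13}{4} = 5 \left(-3\right) + \frac{13}{4} = -15 + \frac{13}{4} = - \frac{47}{4}$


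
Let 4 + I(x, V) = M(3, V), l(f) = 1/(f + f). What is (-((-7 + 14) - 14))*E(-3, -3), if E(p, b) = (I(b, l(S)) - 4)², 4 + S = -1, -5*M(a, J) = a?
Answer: 12943/25 ≈ 517.72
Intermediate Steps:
M(a, J) = -a/5
S = -5 (S = -4 - 1 = -5)
l(f) = 1/(2*f)
I(x, V) = -23/5 (I(x, V) = -4 - ⅕*3 = -4 - ⅗ = -23/5)
E(p, b) = 1849/25 (E(p, b) = (-23/5 - 4)² = (-43/5)² = 1849/25)
(-((-7 + 14) - 14))*E(-3, -3) = -((-7 + 14) - 14)*(1849/25) = -(7 - 14)*(1849/25) = -1*(-7)*(1849/25) = 7*(1849/25) = 12943/25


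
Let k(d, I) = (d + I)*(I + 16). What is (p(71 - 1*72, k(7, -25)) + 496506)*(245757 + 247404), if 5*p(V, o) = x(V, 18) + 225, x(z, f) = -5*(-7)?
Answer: 244883039838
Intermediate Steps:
x(z, f) = 35
k(d, I) = (16 + I)*(I + d) (k(d, I) = (I + d)*(16 + I) = (16 + I)*(I + d))
p(V, o) = 52 (p(V, o) = (35 + 225)/5 = (⅕)*260 = 52)
(p(71 - 1*72, k(7, -25)) + 496506)*(245757 + 247404) = (52 + 496506)*(245757 + 247404) = 496558*493161 = 244883039838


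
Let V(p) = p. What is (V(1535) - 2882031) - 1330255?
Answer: -4210751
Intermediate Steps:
(V(1535) - 2882031) - 1330255 = (1535 - 2882031) - 1330255 = -2880496 - 1330255 = -4210751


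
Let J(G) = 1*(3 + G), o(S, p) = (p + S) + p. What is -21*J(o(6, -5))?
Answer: 21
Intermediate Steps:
o(S, p) = S + 2*p (o(S, p) = (S + p) + p = S + 2*p)
J(G) = 3 + G
-21*J(o(6, -5)) = -21*(3 + (6 + 2*(-5))) = -21*(3 + (6 - 10)) = -21*(3 - 4) = -21*(-1) = 21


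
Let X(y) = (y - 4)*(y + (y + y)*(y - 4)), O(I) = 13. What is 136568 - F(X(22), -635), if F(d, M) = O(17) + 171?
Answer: 136384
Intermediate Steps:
X(y) = (-4 + y)*(y + 2*y*(-4 + y)) (X(y) = (-4 + y)*(y + (2*y)*(-4 + y)) = (-4 + y)*(y + 2*y*(-4 + y)))
F(d, M) = 184 (F(d, M) = 13 + 171 = 184)
136568 - F(X(22), -635) = 136568 - 1*184 = 136568 - 184 = 136384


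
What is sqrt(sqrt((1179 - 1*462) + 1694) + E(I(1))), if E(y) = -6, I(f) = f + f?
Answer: sqrt(-6 + sqrt(2411)) ≈ 6.5652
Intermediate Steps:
I(f) = 2*f
sqrt(sqrt((1179 - 1*462) + 1694) + E(I(1))) = sqrt(sqrt((1179 - 1*462) + 1694) - 6) = sqrt(sqrt((1179 - 462) + 1694) - 6) = sqrt(sqrt(717 + 1694) - 6) = sqrt(sqrt(2411) - 6) = sqrt(-6 + sqrt(2411))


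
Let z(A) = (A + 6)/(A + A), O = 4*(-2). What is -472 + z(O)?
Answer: -3775/8 ≈ -471.88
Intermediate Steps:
O = -8
z(A) = (6 + A)/(2*A) (z(A) = (6 + A)/((2*A)) = (6 + A)*(1/(2*A)) = (6 + A)/(2*A))
-472 + z(O) = -472 + (½)*(6 - 8)/(-8) = -472 + (½)*(-⅛)*(-2) = -472 + ⅛ = -3775/8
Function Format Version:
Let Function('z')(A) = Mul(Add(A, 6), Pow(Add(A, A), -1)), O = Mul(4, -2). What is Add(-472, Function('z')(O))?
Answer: Rational(-3775, 8) ≈ -471.88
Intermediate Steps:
O = -8
Function('z')(A) = Mul(Rational(1, 2), Pow(A, -1), Add(6, A)) (Function('z')(A) = Mul(Add(6, A), Pow(Mul(2, A), -1)) = Mul(Add(6, A), Mul(Rational(1, 2), Pow(A, -1))) = Mul(Rational(1, 2), Pow(A, -1), Add(6, A)))
Add(-472, Function('z')(O)) = Add(-472, Mul(Rational(1, 2), Pow(-8, -1), Add(6, -8))) = Add(-472, Mul(Rational(1, 2), Rational(-1, 8), -2)) = Add(-472, Rational(1, 8)) = Rational(-3775, 8)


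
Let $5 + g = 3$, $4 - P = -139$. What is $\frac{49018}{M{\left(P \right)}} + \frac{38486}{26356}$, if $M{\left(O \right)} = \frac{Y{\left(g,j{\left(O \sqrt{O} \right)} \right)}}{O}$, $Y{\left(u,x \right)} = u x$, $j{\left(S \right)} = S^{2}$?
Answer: $\frac{6410955}{24497902} \approx 0.26169$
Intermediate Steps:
$P = 143$ ($P = 4 - -139 = 4 + 139 = 143$)
$g = -2$ ($g = -5 + 3 = -2$)
$M{\left(O \right)} = - 2 O^{2}$ ($M{\left(O \right)} = \frac{\left(-2\right) \left(O \sqrt{O}\right)^{2}}{O} = \frac{\left(-2\right) \left(O^{\frac{3}{2}}\right)^{2}}{O} = \frac{\left(-2\right) O^{3}}{O} = - 2 O^{2}$)
$\frac{49018}{M{\left(P \right)}} + \frac{38486}{26356} = \frac{49018}{\left(-2\right) 143^{2}} + \frac{38486}{26356} = \frac{49018}{\left(-2\right) 20449} + 38486 \cdot \frac{1}{26356} = \frac{49018}{-40898} + \frac{19243}{13178} = 49018 \left(- \frac{1}{40898}\right) + \frac{19243}{13178} = - \frac{24509}{20449} + \frac{19243}{13178} = \frac{6410955}{24497902}$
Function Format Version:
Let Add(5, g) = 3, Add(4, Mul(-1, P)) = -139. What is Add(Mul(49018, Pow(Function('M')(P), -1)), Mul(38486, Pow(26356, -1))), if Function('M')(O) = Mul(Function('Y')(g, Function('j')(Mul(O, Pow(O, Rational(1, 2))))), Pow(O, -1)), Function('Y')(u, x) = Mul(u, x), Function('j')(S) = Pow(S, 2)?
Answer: Rational(6410955, 24497902) ≈ 0.26169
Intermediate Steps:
P = 143 (P = Add(4, Mul(-1, -139)) = Add(4, 139) = 143)
g = -2 (g = Add(-5, 3) = -2)
Function('M')(O) = Mul(-2, Pow(O, 2)) (Function('M')(O) = Mul(Mul(-2, Pow(Mul(O, Pow(O, Rational(1, 2))), 2)), Pow(O, -1)) = Mul(Mul(-2, Pow(Pow(O, Rational(3, 2)), 2)), Pow(O, -1)) = Mul(Mul(-2, Pow(O, 3)), Pow(O, -1)) = Mul(-2, Pow(O, 2)))
Add(Mul(49018, Pow(Function('M')(P), -1)), Mul(38486, Pow(26356, -1))) = Add(Mul(49018, Pow(Mul(-2, Pow(143, 2)), -1)), Mul(38486, Pow(26356, -1))) = Add(Mul(49018, Pow(Mul(-2, 20449), -1)), Mul(38486, Rational(1, 26356))) = Add(Mul(49018, Pow(-40898, -1)), Rational(19243, 13178)) = Add(Mul(49018, Rational(-1, 40898)), Rational(19243, 13178)) = Add(Rational(-24509, 20449), Rational(19243, 13178)) = Rational(6410955, 24497902)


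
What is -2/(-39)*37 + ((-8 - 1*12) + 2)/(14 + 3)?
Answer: 556/663 ≈ 0.83861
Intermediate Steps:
-2/(-39)*37 + ((-8 - 1*12) + 2)/(14 + 3) = -2*(-1/39)*37 + ((-8 - 12) + 2)/17 = (2/39)*37 + (-20 + 2)*(1/17) = 74/39 - 18*1/17 = 74/39 - 18/17 = 556/663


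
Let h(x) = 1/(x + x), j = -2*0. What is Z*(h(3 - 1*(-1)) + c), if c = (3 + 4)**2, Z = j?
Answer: 0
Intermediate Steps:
j = 0
h(x) = 1/(2*x)
Z = 0
c = 49 (c = 7**2 = 49)
Z*(h(3 - 1*(-1)) + c) = 0*(1/(2*(3 - 1*(-1))) + 49) = 0*(1/(2*(3 + 1)) + 49) = 0*((1/2)/4 + 49) = 0*((1/2)*(1/4) + 49) = 0*(1/8 + 49) = 0*(393/8) = 0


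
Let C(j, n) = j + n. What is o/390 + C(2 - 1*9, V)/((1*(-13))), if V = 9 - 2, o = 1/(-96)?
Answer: -1/37440 ≈ -2.6709e-5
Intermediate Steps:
o = -1/96 ≈ -0.010417
V = 7
o/390 + C(2 - 1*9, V)/((1*(-13))) = -1/96/390 + ((2 - 1*9) + 7)/((1*(-13))) = -1/96*1/390 + ((2 - 9) + 7)/(-13) = -1/37440 + (-7 + 7)*(-1/13) = -1/37440 + 0*(-1/13) = -1/37440 + 0 = -1/37440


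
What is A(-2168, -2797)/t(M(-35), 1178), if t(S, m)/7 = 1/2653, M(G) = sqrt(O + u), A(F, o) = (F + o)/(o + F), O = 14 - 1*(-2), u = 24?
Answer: 379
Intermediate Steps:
O = 16 (O = 14 + 2 = 16)
A(F, o) = 1 (A(F, o) = (F + o)/(F + o) = 1)
M(G) = 2*sqrt(10) (M(G) = sqrt(16 + 24) = sqrt(40) = 2*sqrt(10))
t(S, m) = 1/379 (t(S, m) = 7/2653 = 7*(1/2653) = 1/379)
A(-2168, -2797)/t(M(-35), 1178) = 1/(1/379) = 1*379 = 379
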